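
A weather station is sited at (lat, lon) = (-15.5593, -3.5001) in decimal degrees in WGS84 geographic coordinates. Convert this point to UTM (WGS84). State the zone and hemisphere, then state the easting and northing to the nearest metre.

Longitude -3.5001° lies in the 6° band [-6°, 0°), giving zone 30; latitude is south of the equator, so 30S.
Zone 30 central meridian λ₀ = 6×30 − 183 = -3°; Δλ = -0.5001°.
Transverse Mercator on WGS84 with k₀ = 0.9996 gives E = 446377.224 m, N = 8279748.638 m.

Zone 30S: E 446377 m, N 8279749 m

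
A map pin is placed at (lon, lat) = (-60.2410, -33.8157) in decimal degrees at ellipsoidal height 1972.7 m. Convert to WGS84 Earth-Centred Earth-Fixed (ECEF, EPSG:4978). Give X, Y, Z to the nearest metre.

X 2633798 m, Y -4606511 m, Z -3530578 m

WGS84: a = 6378137 m, e² = 0.006694380; N(φ) = a/√(1−e²sin²φ) = 6384759.423 m.
X = (N+h)·cosφ·cosλ = 2633797.973 m; Y = (N+h)·cosφ·sinλ = -4606510.967 m; Z = (N(1−e²)+h)·sinφ = -3530578.304 m.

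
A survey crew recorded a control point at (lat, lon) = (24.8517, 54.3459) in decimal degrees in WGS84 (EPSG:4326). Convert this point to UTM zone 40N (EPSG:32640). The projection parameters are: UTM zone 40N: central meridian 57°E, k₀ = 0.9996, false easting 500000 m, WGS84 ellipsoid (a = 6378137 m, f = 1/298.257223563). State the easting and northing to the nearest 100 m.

E 231800 m, N 2751100 m

Zone 40 central meridian λ₀ = 6×40 − 183 = 57°; Δλ = -2.6541°.
Transverse Mercator on WGS84 with k₀ = 0.9996 gives E = 231792.494 m, N = 2751138.863 m.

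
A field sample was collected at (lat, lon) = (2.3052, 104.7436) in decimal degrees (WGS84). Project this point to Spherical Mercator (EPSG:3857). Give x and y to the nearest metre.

x 11660004 m, y 256683 m

Web Mercator is spherical with R = a = 6378137 m.
x = R·λ = 6378137 × 1.828120690 = 11660004.216 m.
y = R·ln tan(π/4 + φ/2) = 6378137 × 0.040244189 = 256682.949 m.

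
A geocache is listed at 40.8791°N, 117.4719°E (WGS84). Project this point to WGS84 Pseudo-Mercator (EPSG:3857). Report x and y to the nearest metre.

Web Mercator is spherical with R = a = 6378137 m.
x = R·λ = 6378137 × 2.050271434 = 13076912.091 m.
y = R·ln tan(π/4 + φ/2) = 6378137 × 0.783069612 = 4994525.263 m.

x 13076912 m, y 4994525 m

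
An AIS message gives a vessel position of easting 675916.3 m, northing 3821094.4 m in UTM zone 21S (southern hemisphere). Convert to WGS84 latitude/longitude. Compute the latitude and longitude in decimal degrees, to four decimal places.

lat -55.7239°, lon -54.1989°

Zone 21S: λ₀ = -57°, k₀ = 0.9996, false easting 500000 m, false northing 10000000 m.
Meridian distance M = (N − FN)/k₀ = -6181378.2 m.
Inverse transverse Mercator on WGS84 gives φ = -55.72389997°, λ = -54.19889981°.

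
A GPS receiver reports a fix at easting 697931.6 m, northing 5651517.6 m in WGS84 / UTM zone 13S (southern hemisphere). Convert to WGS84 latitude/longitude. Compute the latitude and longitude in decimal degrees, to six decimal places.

lat -39.263100°, lon -102.705800°

Zone 13S: λ₀ = -105°, k₀ = 0.9996, false easting 500000 m, false northing 10000000 m.
Meridian distance M = (N − FN)/k₀ = -4350222.5 m.
Inverse transverse Mercator on WGS84 gives φ = -39.26309987°, λ = -102.70580025°.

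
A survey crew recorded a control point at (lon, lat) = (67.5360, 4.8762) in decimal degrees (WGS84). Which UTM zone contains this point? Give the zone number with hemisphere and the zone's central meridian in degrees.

UTM zone = ⌊(λ + 180)/6⌋ + 1; 67.5360° ∈ [66°, 72°) → zone 42.
Hemisphere: N (φ ≥ 0).
Central meridian λ₀ = 6×42 − 183 = 69°.

Zone 42N, central meridian 69°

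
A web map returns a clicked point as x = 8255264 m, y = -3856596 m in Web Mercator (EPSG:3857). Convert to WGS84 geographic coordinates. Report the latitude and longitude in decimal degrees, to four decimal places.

R = 6378137 m. λ = x/R = 74.15829826°.
φ = 2·arctan(exp(y/R)) − 90° = 2·arctan(0.54626) − 90° = -32.70789663°.

lat -32.7079°, lon 74.1583°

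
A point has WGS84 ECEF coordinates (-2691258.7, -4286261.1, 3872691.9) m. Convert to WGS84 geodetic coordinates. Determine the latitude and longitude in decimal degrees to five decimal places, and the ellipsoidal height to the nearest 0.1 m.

λ = atan2(Y, X) = -122.12390021°; p = √(X²+Y²) = 5061117.2 m.
Bowring's method on WGS84 (a = 6378137 m, b = 6356752.314 m) gives φ = 37.60850013°, h = 2590.710 m.

lat 37.60850°, lon -122.12390°, h 2590.7 m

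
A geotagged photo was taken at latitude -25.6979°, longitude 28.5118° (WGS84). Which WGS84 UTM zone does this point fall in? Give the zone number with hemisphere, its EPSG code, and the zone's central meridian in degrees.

Zone 35S (EPSG:32735), central meridian 27°

UTM zone = ⌊(λ + 180)/6⌋ + 1; 28.5118° ∈ [24°, 30°) → zone 35.
Hemisphere: S (φ < 0).
Central meridian λ₀ = 6×35 − 183 = 27°.
EPSG code: 32735.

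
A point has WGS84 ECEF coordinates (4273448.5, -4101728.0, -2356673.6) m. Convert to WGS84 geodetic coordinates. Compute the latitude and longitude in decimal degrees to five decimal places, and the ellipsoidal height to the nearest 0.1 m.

λ = atan2(Y, X) = -43.82540009°; p = √(X²+Y²) = 5923388.8 m.
Bowring's method on WGS84 (a = 6378137 m, b = 6356752.314 m) gives φ = -21.82809997°, h = -215.947 m.

lat -21.82810°, lon -43.82540°, h -215.9 m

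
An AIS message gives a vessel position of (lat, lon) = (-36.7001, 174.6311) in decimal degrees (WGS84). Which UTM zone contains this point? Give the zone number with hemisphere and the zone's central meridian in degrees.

UTM zone = ⌊(λ + 180)/6⌋ + 1; 174.6311° ∈ [174°, 180°) → zone 60.
Hemisphere: S (φ < 0).
Central meridian λ₀ = 6×60 − 183 = 177°.

Zone 60S, central meridian 177°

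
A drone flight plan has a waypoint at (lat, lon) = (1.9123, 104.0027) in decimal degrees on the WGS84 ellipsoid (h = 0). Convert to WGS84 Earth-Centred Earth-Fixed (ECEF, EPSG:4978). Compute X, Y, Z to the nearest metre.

X -1542449 m, Y 6185183 m, Z 211413 m

WGS84: a = 6378137 m, e² = 0.006694380; N(φ) = a/√(1−e²sin²φ) = 6378160.773 m.
X = (N+h)·cosφ·cosλ = -1542448.872 m; Y = (N+h)·cosφ·sinλ = 6185182.819 m; Z = (N(1−e²)+h)·sinφ = 211412.720 m.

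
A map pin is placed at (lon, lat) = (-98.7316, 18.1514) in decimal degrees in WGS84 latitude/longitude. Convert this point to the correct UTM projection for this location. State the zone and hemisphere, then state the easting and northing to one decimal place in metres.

Zone 14N: E 528389.3 m, N 2006956.7 m

Longitude -98.7316° lies in the 6° band [-102°, -96°), giving zone 14; latitude is north of the equator, so 14N.
Zone 14 central meridian λ₀ = 6×14 − 183 = -99°; Δλ = +0.2684°.
Transverse Mercator on WGS84 with k₀ = 0.9996 gives E = 528389.266 m, N = 2006956.696 m.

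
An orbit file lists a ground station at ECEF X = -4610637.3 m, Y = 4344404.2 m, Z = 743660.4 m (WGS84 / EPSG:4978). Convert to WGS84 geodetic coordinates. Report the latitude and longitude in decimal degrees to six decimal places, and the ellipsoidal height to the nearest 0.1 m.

λ = atan2(Y, X) = 136.70290011°; p = √(X²+Y²) = 6334968.4 m.
Bowring's method on WGS84 (a = 6378137 m, b = 6356752.314 m) gives φ = 6.74000012°, h = 623.204 m.

lat 6.740000°, lon 136.702900°, h 623.2 m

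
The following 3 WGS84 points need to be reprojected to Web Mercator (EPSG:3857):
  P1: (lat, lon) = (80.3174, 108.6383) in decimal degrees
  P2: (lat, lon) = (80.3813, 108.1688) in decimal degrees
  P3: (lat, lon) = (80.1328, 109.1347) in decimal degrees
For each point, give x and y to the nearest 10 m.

Web Mercator: x = R·λ, y = R·ln tan(π/4+φ/2), R = 6378137 m.
P1 (80.3174°, 108.6383°) → (12093560.237, 15745450.535) m.
P2 (80.3813°, 108.1688°) → (12041295.736, 15787882.700) m.
P3 (80.1328°, 109.1347°) → (12148819.232, 15624408.878) m.

P1: x 12093560 m, y 15745450 m; P2: x 12041300 m, y 15787880 m; P3: x 12148820 m, y 15624410 m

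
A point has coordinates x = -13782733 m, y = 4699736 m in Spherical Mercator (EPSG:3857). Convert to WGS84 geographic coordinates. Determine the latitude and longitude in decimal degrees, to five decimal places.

lat 38.84670°, lon -123.81240°

R = 6378137 m. λ = x/R = -123.81239711°.
φ = 2·arctan(exp(y/R)) − 90° = 2·arctan(2.08935) − 90° = 38.84669726°.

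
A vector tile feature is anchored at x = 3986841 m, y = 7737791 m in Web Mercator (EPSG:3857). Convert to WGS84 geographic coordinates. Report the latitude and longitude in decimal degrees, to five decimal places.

lat 56.89060°, lon 35.81440°

R = 6378137 m. λ = x/R = 35.81440206°.
φ = 2·arctan(exp(y/R)) − 90° = 2·arctan(3.36415) − 90° = 56.89059972°.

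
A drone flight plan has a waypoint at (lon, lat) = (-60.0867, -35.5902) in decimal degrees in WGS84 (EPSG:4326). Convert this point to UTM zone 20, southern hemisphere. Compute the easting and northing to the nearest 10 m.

E 763960 m, N 6057600 m

Zone 20 central meridian λ₀ = 6×20 − 183 = -63°; Δλ = +2.9133°.
Transverse Mercator on WGS84 with k₀ = 0.9996 gives E = 763957.498 m, N = 6057595.322 m.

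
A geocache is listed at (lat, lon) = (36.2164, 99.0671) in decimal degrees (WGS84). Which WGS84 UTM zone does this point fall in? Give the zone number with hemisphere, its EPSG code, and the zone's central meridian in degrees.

Zone 47N (EPSG:32647), central meridian 99°

UTM zone = ⌊(λ + 180)/6⌋ + 1; 99.0671° ∈ [96°, 102°) → zone 47.
Hemisphere: N (φ ≥ 0).
Central meridian λ₀ = 6×47 − 183 = 99°.
EPSG code: 32647.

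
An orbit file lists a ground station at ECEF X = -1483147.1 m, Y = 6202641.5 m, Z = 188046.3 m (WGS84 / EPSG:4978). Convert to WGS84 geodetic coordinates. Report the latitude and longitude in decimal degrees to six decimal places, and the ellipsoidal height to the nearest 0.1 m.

lat 1.700300°, lon 103.447800°, h 2151.9 m

λ = atan2(Y, X) = 103.44780019°; p = √(X²+Y²) = 6377498.5 m.
Bowring's method on WGS84 (a = 6378137 m, b = 6356752.314 m) gives φ = 1.70030044°, h = 2151.908 m.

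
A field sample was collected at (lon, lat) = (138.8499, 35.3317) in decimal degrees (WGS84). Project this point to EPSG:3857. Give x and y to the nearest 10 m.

Web Mercator is spherical with R = a = 6378137 m.
x = R·λ = 6378137 × 2.423387921 = 15456700.165 m.
y = R·ln tan(π/4 + φ/2) = 6378137 × 0.659918361 = 4209049.713 m.

x 15456700 m, y 4209050 m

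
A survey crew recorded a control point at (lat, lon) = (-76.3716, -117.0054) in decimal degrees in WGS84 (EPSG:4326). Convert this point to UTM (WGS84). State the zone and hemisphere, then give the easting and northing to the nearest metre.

Longitude -117.0054° lies in the 6° band [-120°, -114°), giving zone 11; latitude is south of the equator, so 11S.
Zone 11 central meridian λ₀ = 6×11 − 183 = -117°; Δλ = -0.0054°.
Transverse Mercator on WGS84 with k₀ = 0.9996 gives E = 499857.967 m, N = 1523349.646 m.

Zone 11S: E 499858 m, N 1523350 m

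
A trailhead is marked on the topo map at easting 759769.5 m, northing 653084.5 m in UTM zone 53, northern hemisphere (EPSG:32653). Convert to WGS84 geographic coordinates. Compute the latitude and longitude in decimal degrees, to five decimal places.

Zone 53N: λ₀ = 135°, k₀ = 0.9996, false easting 500000 m.
Meridian distance M = (N − FN)/k₀ = 653345.8 m.
Inverse transverse Mercator on WGS84 gives φ = 5.90349966°, λ = 137.34620026°.

lat 5.90350°, lon 137.34620°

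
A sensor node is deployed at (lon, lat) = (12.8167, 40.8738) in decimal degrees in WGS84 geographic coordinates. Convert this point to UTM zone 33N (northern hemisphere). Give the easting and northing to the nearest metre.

E 316025 m, N 4527042 m

Zone 33 central meridian λ₀ = 6×33 − 183 = 15°; Δλ = -2.1833°.
Transverse Mercator on WGS84 with k₀ = 0.9996 gives E = 316024.865 m, N = 4527042.241 m.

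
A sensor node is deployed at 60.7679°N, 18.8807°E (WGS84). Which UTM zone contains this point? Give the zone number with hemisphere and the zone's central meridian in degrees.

UTM zone = ⌊(λ + 180)/6⌋ + 1; 18.8807° ∈ [18°, 24°) → zone 34.
Hemisphere: N (φ ≥ 0).
Central meridian λ₀ = 6×34 − 183 = 21°.

Zone 34N, central meridian 21°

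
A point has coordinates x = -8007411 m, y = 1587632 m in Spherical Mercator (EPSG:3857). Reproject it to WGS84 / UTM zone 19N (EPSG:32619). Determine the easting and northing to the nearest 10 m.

Web Mercator inverse (R = 6378137 m) → φ = 14.11690347°, λ = -71.93179688°.
UTM 19N forward: E = 183431.127 m, N = 1562632.011 m.

E 183430 m, N 1562630 m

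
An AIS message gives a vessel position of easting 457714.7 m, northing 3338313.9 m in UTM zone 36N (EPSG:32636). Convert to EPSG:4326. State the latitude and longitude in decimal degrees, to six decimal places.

Zone 36N: λ₀ = 33°, k₀ = 0.9996, false easting 500000 m.
Meridian distance M = (N − FN)/k₀ = 3339649.8 m.
Inverse transverse Mercator on WGS84 gives φ = 30.17550001°, λ = 32.56079997°.

lat 30.175500°, lon 32.560800°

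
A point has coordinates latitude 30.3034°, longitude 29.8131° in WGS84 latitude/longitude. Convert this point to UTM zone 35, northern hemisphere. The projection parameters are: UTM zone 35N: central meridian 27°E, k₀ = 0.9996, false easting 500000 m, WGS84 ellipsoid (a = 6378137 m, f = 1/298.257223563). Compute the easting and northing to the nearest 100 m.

Zone 35 central meridian λ₀ = 6×35 − 183 = 27°; Δλ = +2.8131°.
Transverse Mercator on WGS84 with k₀ = 0.9996 gives E = 770541.606 m, N = 3355758.167 m.

E 770500 m, N 3355800 m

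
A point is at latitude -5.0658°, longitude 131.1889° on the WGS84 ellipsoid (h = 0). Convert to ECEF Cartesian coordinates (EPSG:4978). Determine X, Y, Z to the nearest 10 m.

X -4183980 m, Y 4781200 m, Z -559430 m

WGS84: a = 6378137 m, e² = 0.006694380; N(φ) = a/√(1−e²sin²φ) = 6378303.460 m.
X = (N+h)·cosφ·cosλ = -4183984.498 m; Y = (N+h)·cosφ·sinλ = 4781195.628 m; Z = (N(1−e²)+h)·sinφ = -559432.255 m.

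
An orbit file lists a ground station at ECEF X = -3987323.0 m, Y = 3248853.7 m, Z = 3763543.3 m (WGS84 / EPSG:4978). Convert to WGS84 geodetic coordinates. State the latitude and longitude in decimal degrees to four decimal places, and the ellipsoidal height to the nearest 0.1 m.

lat 36.3777°, lon 140.8270°, h 2574.1 m

λ = atan2(Y, X) = 140.82699968°; p = √(X²+Y²) = 5143325.3 m.
Bowring's method on WGS84 (a = 6378137 m, b = 6356752.314 m) gives φ = 36.37770000°, h = 2574.125 m.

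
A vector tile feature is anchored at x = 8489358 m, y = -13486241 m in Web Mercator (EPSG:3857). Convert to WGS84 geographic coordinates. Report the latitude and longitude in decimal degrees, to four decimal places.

R = 6378137 m. λ = x/R = 76.26120044°.
φ = 2·arctan(exp(y/R)) − 90° = 2·arctan(0.12070) − 90° = -76.23540013°.

lat -76.2354°, lon 76.2612°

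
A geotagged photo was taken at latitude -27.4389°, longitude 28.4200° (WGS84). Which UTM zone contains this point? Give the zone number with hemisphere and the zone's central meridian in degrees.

Zone 35S, central meridian 27°

UTM zone = ⌊(λ + 180)/6⌋ + 1; 28.4200° ∈ [24°, 30°) → zone 35.
Hemisphere: S (φ < 0).
Central meridian λ₀ = 6×35 − 183 = 27°.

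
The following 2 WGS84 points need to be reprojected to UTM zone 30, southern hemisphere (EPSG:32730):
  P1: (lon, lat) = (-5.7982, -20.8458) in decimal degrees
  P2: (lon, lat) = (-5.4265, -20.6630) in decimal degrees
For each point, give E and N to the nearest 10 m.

UTM zone 30S: λ₀ = -3°, k₀ = 0.9996.
P1 (-20.8458°, -5.7982°) → (208801.727, 7692386.157) m.
P2 (-20.6630°, -5.4265°) → (247197.893, 7713258.588) m.

P1: E 208800 m, N 7692390 m; P2: E 247200 m, N 7713260 m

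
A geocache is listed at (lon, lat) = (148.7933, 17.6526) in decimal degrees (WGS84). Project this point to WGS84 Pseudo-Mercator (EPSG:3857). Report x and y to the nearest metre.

x 16563594 m, y 1996926 m

Web Mercator is spherical with R = a = 6378137 m.
x = R·λ = 6378137 × 2.596932990 = 16563594.389 m.
y = R·ln tan(π/4 + φ/2) = 6378137 × 0.313089189 = 1996925.740 m.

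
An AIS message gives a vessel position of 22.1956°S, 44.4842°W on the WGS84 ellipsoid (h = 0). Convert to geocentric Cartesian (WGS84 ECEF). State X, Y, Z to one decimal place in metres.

X 4215266.2 m, Y -4140046.2 m, Z -2394481.0 m

WGS84: a = 6378137 m, e² = 0.006694380; N(φ) = a/√(1−e²sin²φ) = 6381185.876 m.
X = (N+h)·cosφ·cosλ = 4215266.159 m; Y = (N+h)·cosφ·sinλ = -4140046.194 m; Z = (N(1−e²)+h)·sinφ = -2394480.975 m.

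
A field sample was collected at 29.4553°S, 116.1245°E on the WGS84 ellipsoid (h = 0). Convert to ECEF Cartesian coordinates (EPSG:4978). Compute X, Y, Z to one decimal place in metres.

X -2447402.7 m, Y 4990368.2 m, Z -3117941.4 m

WGS84: a = 6378137 m, e² = 0.006694380; N(φ) = a/√(1−e²sin²φ) = 6383305.693 m.
X = (N+h)·cosφ·cosλ = -2447402.731 m; Y = (N+h)·cosφ·sinλ = 4990368.159 m; Z = (N(1−e²)+h)·sinφ = -3117941.419 m.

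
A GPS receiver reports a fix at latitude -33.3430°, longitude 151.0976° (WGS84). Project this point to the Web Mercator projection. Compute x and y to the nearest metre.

Web Mercator is spherical with R = a = 6378137 m.
x = R·λ = 6378137 × 2.637150612 = 16820107.892 m.
y = R·ln tan(π/4 + φ/2) = 6378137 × -0.617879559 = -3940920.478 m.

x 16820108 m, y -3940920 m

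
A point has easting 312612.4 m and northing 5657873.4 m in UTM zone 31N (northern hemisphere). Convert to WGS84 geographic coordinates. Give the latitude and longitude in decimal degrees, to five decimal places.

Zone 31N: λ₀ = 3°, k₀ = 0.9996, false easting 500000 m.
Meridian distance M = (N − FN)/k₀ = 5660137.5 m.
Inverse transverse Mercator on WGS84 gives φ = 51.04179982°, λ = 0.32689979°.

lat 51.04180°, lon 0.32690°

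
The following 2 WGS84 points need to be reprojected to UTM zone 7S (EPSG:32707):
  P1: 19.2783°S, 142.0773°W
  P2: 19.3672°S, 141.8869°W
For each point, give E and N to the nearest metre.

P1: E 386799 m, N 7868027 m; P2: E 406858 m, N 7858303 m

UTM zone 7S: λ₀ = -141°, k₀ = 0.9996.
P1 (-19.2783°, -142.0773°) → (386798.871, 7868027.411) m.
P2 (-19.3672°, -141.8869°) → (406857.615, 7858302.793) m.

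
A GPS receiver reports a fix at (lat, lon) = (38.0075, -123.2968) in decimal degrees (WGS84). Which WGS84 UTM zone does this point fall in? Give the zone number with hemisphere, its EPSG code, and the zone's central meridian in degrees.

UTM zone = ⌊(λ + 180)/6⌋ + 1; -123.2968° ∈ [-126°, -120°) → zone 10.
Hemisphere: N (φ ≥ 0).
Central meridian λ₀ = 6×10 − 183 = -123°.
EPSG code: 32610.

Zone 10N (EPSG:32610), central meridian -123°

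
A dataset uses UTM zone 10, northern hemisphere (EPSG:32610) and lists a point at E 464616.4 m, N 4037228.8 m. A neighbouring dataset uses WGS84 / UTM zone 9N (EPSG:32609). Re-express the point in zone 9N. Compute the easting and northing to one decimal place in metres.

UTM 10N → geographic: φ = 36.47969958°, λ = -123.39499951°.
UTM 9N (λ₀ = -129°) forward: E = 1002324.490 m, N = 4051791.155 m.

E 1002324.5 m, N 4051791.2 m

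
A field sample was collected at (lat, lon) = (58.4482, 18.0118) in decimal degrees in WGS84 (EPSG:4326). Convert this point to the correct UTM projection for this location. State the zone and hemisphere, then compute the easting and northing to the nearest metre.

Zone 34N: E 325618 m, N 6482488 m

Longitude 18.0118° lies in the 6° band [18°, 24°), giving zone 34; latitude is north of the equator, so 34N.
Zone 34 central meridian λ₀ = 6×34 − 183 = 21°; Δλ = -2.9882°.
Transverse Mercator on WGS84 with k₀ = 0.9996 gives E = 325618.077 m, N = 6482487.886 m.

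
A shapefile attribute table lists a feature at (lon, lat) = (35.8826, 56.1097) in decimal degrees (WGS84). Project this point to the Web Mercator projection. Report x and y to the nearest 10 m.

Web Mercator is spherical with R = a = 6378137 m.
x = R·λ = 6378137 × 0.626269514 = 3994432.760 m.
y = R·ln tan(π/4 + φ/2) = 6378137 × 1.188479471 = 7580284.890 m.

x 3994430 m, y 7580280 m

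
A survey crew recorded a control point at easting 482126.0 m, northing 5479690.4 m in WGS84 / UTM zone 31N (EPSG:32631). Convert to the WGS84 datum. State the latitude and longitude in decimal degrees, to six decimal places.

Zone 31N: λ₀ = 3°, k₀ = 0.9996, false easting 500000 m.
Meridian distance M = (N − FN)/k₀ = 5481883.2 m.
Inverse transverse Mercator on WGS84 gives φ = 49.46960031°, λ = 2.75330006°.

lat 49.469600°, lon 2.753300°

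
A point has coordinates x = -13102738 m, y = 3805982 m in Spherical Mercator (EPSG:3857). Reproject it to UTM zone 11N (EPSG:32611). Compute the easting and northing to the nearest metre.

Web Mercator inverse (R = 6378137 m) → φ = 32.32449943°, λ = -117.70389809°.
UTM 11N forward: E = 433747.572 m, N = 3576622.547 m.

E 433748 m, N 3576623 m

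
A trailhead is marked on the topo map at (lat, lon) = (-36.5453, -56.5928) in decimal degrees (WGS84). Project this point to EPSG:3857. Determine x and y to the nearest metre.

x -6299882 m, y -4375916 m

Web Mercator is spherical with R = a = 6378137 m.
x = R·λ = 6378137 × -0.987730693 = -6299881.679 m.
y = R·ln tan(π/4 + φ/2) = 6378137 × -0.686080523 = -4375915.570 m.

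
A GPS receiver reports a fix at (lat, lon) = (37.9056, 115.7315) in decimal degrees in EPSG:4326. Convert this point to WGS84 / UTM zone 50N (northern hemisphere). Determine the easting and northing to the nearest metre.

E 388484 m, N 4196100 m

Zone 50 central meridian λ₀ = 6×50 − 183 = 117°; Δλ = -1.2685°.
Transverse Mercator on WGS84 with k₀ = 0.9996 gives E = 388484.221 m, N = 4196099.699 m.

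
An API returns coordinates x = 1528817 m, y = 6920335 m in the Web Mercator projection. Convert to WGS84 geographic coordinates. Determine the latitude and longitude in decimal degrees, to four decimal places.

R = 6378137 m. λ = x/R = 13.73359678°.
φ = 2·arctan(exp(y/R)) − 90° = 2·arctan(2.95947) − 90° = 52.65990142°.

lat 52.6599°, lon 13.7336°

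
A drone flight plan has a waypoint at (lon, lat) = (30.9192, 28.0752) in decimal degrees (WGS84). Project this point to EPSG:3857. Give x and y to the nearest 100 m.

Web Mercator is spherical with R = a = 6378137 m.
x = R·λ = 6378137 × 0.539641842 = 3441909.600 m.
y = R·ln tan(π/4 + φ/2) = 6378137 × 0.510879290 = 3258458.102 m.

x 3441900 m, y 3258500 m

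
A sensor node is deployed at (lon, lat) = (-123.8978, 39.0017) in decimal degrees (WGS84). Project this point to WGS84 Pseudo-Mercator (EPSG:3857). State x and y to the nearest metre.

x -13792240 m, y 4721915 m

Web Mercator is spherical with R = a = 6378137 m.
x = R·λ = 6378137 × -2.162424546 = -13792240.006 m.
y = R·ln tan(π/4 + φ/2) = 6378137 × 0.740328263 = 4721915.086 m.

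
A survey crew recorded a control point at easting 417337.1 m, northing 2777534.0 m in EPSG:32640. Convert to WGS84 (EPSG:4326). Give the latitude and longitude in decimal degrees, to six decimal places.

Zone 40N: λ₀ = 57°, k₀ = 0.9996, false easting 500000 m.
Meridian distance M = (N − FN)/k₀ = 2778645.5 m.
Inverse transverse Mercator on WGS84 gives φ = 25.11139987°, λ = 56.18010034°.

lat 25.111400°, lon 56.180100°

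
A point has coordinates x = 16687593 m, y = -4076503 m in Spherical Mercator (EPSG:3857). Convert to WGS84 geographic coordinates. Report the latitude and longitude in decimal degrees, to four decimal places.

lat -34.3545°, lon 149.9072°

R = 6378137 m. λ = x/R = 149.90719847°.
φ = 2·arctan(exp(y/R)) − 90° = 2·arctan(0.52775) − 90° = -34.35450279°.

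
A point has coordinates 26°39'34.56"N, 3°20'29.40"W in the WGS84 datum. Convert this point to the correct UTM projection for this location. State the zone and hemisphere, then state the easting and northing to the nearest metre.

Zone 30N: E 466016 m, N 2948779 m

Longitude -3.3415° lies in the 6° band [-6°, 0°), giving zone 30; latitude is north of the equator, so 30N.
Zone 30 central meridian λ₀ = 6×30 − 183 = -3°; Δλ = -0.3415°.
Transverse Mercator on WGS84 with k₀ = 0.9996 gives E = 466016.470 m, N = 2948779.161 m.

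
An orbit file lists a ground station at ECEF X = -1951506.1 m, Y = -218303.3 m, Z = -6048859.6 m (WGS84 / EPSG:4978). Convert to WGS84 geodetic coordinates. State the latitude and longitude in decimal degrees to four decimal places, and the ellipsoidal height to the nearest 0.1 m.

λ = atan2(Y, X) = -173.61719987°; p = √(X²+Y²) = 1963678.3 m.
Bowring's method on WGS84 (a = 6378137 m, b = 6356752.314 m) gives φ = -72.12740051°, h = 835.630 m.

lat -72.1274°, lon -173.6172°, h 835.6 m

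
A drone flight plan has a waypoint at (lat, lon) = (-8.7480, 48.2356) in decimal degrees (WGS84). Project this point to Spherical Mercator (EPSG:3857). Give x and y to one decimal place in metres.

x 5369562.4 m, y -977628.7 m

Web Mercator is spherical with R = a = 6378137 m.
x = R·λ = 6378137 × 0.841870037 = 5369562.430 m.
y = R·ln tan(π/4 + φ/2) = 6378137 × -0.153278092 = -977628.670 m.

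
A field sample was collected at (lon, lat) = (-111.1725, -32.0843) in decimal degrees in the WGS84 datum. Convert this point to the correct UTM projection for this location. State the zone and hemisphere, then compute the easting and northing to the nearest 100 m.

Longitude -111.1725° lies in the 6° band [-114°, -108°), giving zone 12; latitude is south of the equator, so 12S.
Zone 12 central meridian λ₀ = 6×12 − 183 = -111°; Δλ = -0.1725°.
Transverse Mercator on WGS84 with k₀ = 0.9996 gives E = 483721.368 m, N = 6450207.209 m.

Zone 12S: E 483700 m, N 6450200 m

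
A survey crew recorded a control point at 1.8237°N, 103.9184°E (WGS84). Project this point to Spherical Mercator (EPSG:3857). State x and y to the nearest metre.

x 11568143 m, y 203048 m

Web Mercator is spherical with R = a = 6378137 m.
x = R·λ = 6378137 × 1.813718233 = 11568143.372 m.
y = R·ln tan(π/4 + φ/2) = 6378137 × 0.031834945 = 203047.644 m.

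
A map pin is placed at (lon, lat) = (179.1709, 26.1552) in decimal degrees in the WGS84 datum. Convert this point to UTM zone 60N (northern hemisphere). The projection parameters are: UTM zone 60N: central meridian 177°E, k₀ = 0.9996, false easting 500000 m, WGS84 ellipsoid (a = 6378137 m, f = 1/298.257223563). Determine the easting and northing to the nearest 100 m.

Zone 60 central meridian λ₀ = 6×60 − 183 = 177°; Δλ = +2.1709°.
Transverse Mercator on WGS84 with k₀ = 0.9996 gives E = 717004.305 m, N = 2894684.195 m.

E 717000 m, N 2894700 m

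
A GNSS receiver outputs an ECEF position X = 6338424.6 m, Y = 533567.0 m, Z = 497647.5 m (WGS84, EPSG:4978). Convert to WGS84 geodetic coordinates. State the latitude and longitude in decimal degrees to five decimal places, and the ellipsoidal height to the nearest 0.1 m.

λ = atan2(Y, X) = 4.81179997°; p = √(X²+Y²) = 6360842.7 m.
Bowring's method on WGS84 (a = 6378137 m, b = 6356752.314 m) gives φ = 4.50350037°, h = 2273.774 m.

lat 4.50350°, lon 4.81180°, h 2273.8 m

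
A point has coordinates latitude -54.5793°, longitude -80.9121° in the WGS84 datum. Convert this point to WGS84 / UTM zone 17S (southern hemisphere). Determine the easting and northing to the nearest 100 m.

Zone 17 central meridian λ₀ = 6×17 − 183 = -81°; Δλ = +0.0879°.
Transverse Mercator on WGS84 with k₀ = 0.9996 gives E = 505681.512 m, N = 3952018.471 m.

E 505700 m, N 3952000 m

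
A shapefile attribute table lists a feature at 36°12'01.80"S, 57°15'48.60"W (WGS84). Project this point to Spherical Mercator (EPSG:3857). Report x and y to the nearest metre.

x -6374544 m, y -4328245 m

Web Mercator is spherical with R = a = 6378137 m.
x = R·λ = 6378137 × -0.999436616 = -6374543.661 m.
y = R·ln tan(π/4 + φ/2) = 6378137 × -0.678606472 = -4328245.050 m.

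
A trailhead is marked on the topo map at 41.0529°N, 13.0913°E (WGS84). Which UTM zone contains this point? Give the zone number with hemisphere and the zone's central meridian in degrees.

Zone 33N, central meridian 15°

UTM zone = ⌊(λ + 180)/6⌋ + 1; 13.0913° ∈ [12°, 18°) → zone 33.
Hemisphere: N (φ ≥ 0).
Central meridian λ₀ = 6×33 − 183 = 15°.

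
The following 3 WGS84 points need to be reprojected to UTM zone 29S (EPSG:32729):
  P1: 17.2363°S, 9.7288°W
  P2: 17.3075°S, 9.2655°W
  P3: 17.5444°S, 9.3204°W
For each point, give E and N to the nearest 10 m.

UTM zone 29S: λ₀ = -9°, k₀ = 0.9996.
P1 (-17.2363°, -9.7288°) → (422520.308, 8094157.956) m.
P2 (-17.3075°, -9.2655°) → (471785.729, 8086407.817) m.
P3 (-17.5444°, -9.3204°) → (465995.436, 8060190.437) m.

P1: E 422520 m, N 8094160 m; P2: E 471790 m, N 8086410 m; P3: E 466000 m, N 8060190 m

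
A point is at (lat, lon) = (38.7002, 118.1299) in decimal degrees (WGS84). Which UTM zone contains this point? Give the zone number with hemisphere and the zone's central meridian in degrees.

Zone 50N, central meridian 117°

UTM zone = ⌊(λ + 180)/6⌋ + 1; 118.1299° ∈ [114°, 120°) → zone 50.
Hemisphere: N (φ ≥ 0).
Central meridian λ₀ = 6×50 − 183 = 117°.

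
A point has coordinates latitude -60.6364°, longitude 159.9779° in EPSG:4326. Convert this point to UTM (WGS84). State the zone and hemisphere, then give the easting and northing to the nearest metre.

Longitude 159.9779° lies in the 6° band [156°, 162°), giving zone 57; latitude is south of the equator, so 57S.
Zone 57 central meridian λ₀ = 6×57 − 183 = 159°; Δλ = +0.9779°.
Transverse Mercator on WGS84 with k₀ = 0.9996 gives E = 553492.668 m, N = 3277313.104 m.

Zone 57S: E 553493 m, N 3277313 m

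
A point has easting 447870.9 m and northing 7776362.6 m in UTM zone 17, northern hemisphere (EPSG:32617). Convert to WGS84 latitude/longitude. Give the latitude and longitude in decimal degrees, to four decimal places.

lat 70.0888°, lon -82.3716°

Zone 17N: λ₀ = -81°, k₀ = 0.9996, false easting 500000 m.
Meridian distance M = (N − FN)/k₀ = 7779474.4 m.
Inverse transverse Mercator on WGS84 gives φ = 70.08879979°, λ = -82.37160112°.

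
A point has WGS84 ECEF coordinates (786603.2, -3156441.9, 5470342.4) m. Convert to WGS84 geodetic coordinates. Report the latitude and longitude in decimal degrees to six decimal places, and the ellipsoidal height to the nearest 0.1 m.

λ = atan2(Y, X) = -76.00659944°; p = √(X²+Y²) = 3252978.6 m.
Bowring's method on WGS84 (a = 6378137 m, b = 6356752.314 m) gives φ = 59.43060037°, h = 2154.890 m.

lat 59.430600°, lon -76.006599°, h 2154.9 m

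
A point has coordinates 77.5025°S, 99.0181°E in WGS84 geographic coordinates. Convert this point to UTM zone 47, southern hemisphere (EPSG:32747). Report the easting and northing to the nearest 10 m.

E 500440 m, N 1397150 m

Zone 47 central meridian λ₀ = 6×47 − 183 = 99°; Δλ = +0.0181°.
Transverse Mercator on WGS84 with k₀ = 0.9996 gives E = 500437.237 m, N = 1397150.607 m.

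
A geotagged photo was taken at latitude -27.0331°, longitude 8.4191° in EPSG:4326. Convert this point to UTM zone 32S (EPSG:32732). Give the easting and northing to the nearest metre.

E 442382 m, N 7009766 m

Zone 32 central meridian λ₀ = 6×32 − 183 = 9°; Δλ = -0.5809°.
Transverse Mercator on WGS84 with k₀ = 0.9996 gives E = 442382.198 m, N = 7009765.863 m.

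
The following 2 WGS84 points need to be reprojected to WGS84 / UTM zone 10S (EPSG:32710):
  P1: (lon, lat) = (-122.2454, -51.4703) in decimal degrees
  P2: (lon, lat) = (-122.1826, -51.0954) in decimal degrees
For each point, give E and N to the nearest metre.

UTM zone 10S: λ₀ = -123°, k₀ = 0.9996.
P1 (-51.4703°, -122.2454°) → (552412.554, 4297603.853) m.
P2 (-51.0954°, -122.1826°) → (557238.521, 4339248.445) m.

P1: E 552413 m, N 4297604 m; P2: E 557239 m, N 4339248 m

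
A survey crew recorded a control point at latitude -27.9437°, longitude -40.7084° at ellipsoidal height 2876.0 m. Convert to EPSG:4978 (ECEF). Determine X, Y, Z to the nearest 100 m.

WGS84: a = 6378137 m, e² = 0.006694380; N(φ) = a/√(1−e²sin²φ) = 6382830.154 m.
X = (N+h)·cosφ·cosλ = 4276238.173 m; Y = (N+h)·cosφ·sinλ = -3679235.981 m; Z = (N(1−e²)+h)·sinφ = -2972342.737 m.

X 4276200 m, Y -3679200 m, Z -2972300 m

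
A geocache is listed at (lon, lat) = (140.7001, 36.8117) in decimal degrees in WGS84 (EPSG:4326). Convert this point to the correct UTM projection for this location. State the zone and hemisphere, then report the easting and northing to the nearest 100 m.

Zone 54N: E 473300 m, N 4074000 m

Longitude 140.7001° lies in the 6° band [138°, 144°), giving zone 54; latitude is north of the equator, so 54N.
Zone 54 central meridian λ₀ = 6×54 − 183 = 141°; Δλ = -0.2999°.
Transverse Mercator on WGS84 with k₀ = 0.9996 gives E = 473250.387 m, N = 4074025.919 m.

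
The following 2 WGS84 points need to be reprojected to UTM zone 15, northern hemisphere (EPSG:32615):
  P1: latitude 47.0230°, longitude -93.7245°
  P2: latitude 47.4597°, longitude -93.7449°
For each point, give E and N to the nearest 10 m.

UTM zone 15N: λ₀ = -93°, k₀ = 0.9996.
P1 (47.0230°, -93.7245°) → (444943.213, 5207974.704) m.
P2 (47.4597°, -93.7449°) → (443856.243, 5256519.875) m.

P1: E 444940 m, N 5207970 m; P2: E 443860 m, N 5256520 m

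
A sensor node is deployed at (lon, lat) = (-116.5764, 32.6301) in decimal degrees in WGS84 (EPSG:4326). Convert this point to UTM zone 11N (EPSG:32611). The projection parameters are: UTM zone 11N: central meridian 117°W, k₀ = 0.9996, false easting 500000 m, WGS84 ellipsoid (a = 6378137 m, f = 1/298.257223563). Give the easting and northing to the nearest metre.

E 539735 m, N 3610360 m

Zone 11 central meridian λ₀ = 6×11 − 183 = -117°; Δλ = +0.4236°.
Transverse Mercator on WGS84 with k₀ = 0.9996 gives E = 539735.394 m, N = 3610360.213 m.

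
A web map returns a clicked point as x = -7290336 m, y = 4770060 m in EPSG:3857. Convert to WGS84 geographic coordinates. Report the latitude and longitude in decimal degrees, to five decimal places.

R = 6378137 m. λ = x/R = -65.49020255°.
φ = 2·arctan(exp(y/R)) − 90° = 2·arctan(2.11251) − 90° = 39.33700322°.

lat 39.33700°, lon -65.49020°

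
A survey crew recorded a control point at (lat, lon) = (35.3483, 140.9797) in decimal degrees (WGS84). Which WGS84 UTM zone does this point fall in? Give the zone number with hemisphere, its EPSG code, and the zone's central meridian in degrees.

Zone 54N (EPSG:32654), central meridian 141°

UTM zone = ⌊(λ + 180)/6⌋ + 1; 140.9797° ∈ [138°, 144°) → zone 54.
Hemisphere: N (φ ≥ 0).
Central meridian λ₀ = 6×54 − 183 = 141°.
EPSG code: 32654.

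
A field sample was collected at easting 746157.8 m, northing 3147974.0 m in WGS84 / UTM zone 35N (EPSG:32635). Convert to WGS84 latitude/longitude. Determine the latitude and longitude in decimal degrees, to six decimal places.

Zone 35N: λ₀ = 27°, k₀ = 0.9996, false easting 500000 m.
Meridian distance M = (N − FN)/k₀ = 3149233.7 m.
Inverse transverse Mercator on WGS84 gives φ = 28.43510021°, λ = 29.51330032°.

lat 28.435100°, lon 29.513300°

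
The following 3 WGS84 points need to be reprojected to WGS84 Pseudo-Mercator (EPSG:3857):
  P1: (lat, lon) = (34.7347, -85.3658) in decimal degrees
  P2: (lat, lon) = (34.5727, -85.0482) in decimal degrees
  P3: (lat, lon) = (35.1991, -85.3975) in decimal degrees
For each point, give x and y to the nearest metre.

P1: x -9502877 m, y 4127886 m; P2: x -9467522 m, y 4105963 m; P3: x -9506406 m, y 4190971 m

Web Mercator: x = R·λ, y = R·ln tan(π/4+φ/2), R = 6378137 m.
P1 (34.7347°, -85.3658°) → (-9502877.387, 4127886.126) m.
P2 (34.5727°, -85.0482°) → (-9467522.317, 4105963.337) m.
P3 (35.1991°, -85.3975°) → (-9506406.215, 4190971.064) m.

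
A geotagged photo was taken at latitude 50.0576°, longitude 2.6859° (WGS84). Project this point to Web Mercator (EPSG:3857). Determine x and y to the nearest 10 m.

x 298990 m, y 6456260 m

Web Mercator is spherical with R = a = 6378137 m.
x = R·λ = 6378137 × 0.046877798 = 298993.020 m.
y = R·ln tan(π/4 + φ/2) = 6378137 × 1.012248111 = 6456257.128 m.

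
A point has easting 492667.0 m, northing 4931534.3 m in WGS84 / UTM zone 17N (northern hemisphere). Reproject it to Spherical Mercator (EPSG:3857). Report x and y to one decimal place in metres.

x -9027153.6 m, y 5548939.4 m

Unproject from UTM 17N (λ₀ = -81°) → φ = 44.53709988°, λ = -81.09230015°.
Web Mercator (R = 6378137 m): x = -9027153.560 m, y = 5548939.356 m.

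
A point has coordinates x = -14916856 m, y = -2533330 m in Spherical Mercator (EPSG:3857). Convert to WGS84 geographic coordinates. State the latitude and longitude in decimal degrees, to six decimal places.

R = 6378137 m. λ = x/R = -134.00039736°.
φ = 2·arctan(exp(y/R)) − 90° = 2·arctan(0.67221) − 90° = -22.18149609°.

lat -22.181496°, lon -134.000397°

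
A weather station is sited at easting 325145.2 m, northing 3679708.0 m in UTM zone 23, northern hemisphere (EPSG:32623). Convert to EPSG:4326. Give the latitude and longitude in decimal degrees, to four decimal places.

lat 33.2422°, lon -46.8768°

Zone 23N: λ₀ = -45°, k₀ = 0.9996, false easting 500000 m.
Meridian distance M = (N − FN)/k₀ = 3681180.5 m.
Inverse transverse Mercator on WGS84 gives φ = 33.24220002°, λ = -46.87679972°.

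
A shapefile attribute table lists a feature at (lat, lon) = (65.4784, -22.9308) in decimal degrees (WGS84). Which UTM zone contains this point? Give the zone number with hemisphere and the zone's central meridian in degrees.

UTM zone = ⌊(λ + 180)/6⌋ + 1; -22.9308° ∈ [-24°, -18°) → zone 27.
Hemisphere: N (φ ≥ 0).
Central meridian λ₀ = 6×27 − 183 = -21°.

Zone 27N, central meridian -21°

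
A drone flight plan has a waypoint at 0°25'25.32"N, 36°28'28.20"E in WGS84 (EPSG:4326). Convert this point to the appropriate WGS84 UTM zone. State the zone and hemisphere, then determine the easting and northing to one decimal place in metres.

Zone 37N: E 218891.1 m, N 46877.4 m

Longitude 36.4745° lies in the 6° band [36°, 42°), giving zone 37; latitude is north of the equator, so 37N.
Zone 37 central meridian λ₀ = 6×37 − 183 = 39°; Δλ = -2.5255°.
Transverse Mercator on WGS84 with k₀ = 0.9996 gives E = 218891.067 m, N = 46877.426 m.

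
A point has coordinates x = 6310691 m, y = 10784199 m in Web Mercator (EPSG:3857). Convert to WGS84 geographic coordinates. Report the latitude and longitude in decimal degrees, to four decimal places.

lat 69.1073°, lon 56.6899°

R = 6378137 m. λ = x/R = 56.68990179°.
φ = 2·arctan(exp(y/R)) − 90° = 2·arctan(5.42386) − 90° = 69.10730122°.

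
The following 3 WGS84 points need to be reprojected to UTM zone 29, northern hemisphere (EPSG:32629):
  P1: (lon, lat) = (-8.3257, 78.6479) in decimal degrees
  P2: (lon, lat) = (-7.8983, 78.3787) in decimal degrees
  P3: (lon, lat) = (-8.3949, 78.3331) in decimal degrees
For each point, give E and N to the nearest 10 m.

UTM zone 29N: λ₀ = -9°, k₀ = 0.9996.
P1 (78.6479°, -8.3257°) → (514816.705, 8730762.703) m.
P2 (78.3787°, -7.8983°) → (524773.397, 8700866.575) m.
P3 (78.3331°, -8.3949°) → (513659.770, 8695614.803) m.

P1: E 514820 m, N 8730760 m; P2: E 524770 m, N 8700870 m; P3: E 513660 m, N 8695610 m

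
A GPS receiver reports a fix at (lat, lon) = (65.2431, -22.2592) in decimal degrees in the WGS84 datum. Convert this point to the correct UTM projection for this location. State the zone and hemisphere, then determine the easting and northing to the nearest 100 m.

Longitude -22.2592° lies in the 6° band [-24°, -18°), giving zone 27; latitude is north of the equator, so 27N.
Zone 27 central meridian λ₀ = 6×27 − 183 = -21°; Δλ = -1.2592°.
Transverse Mercator on WGS84 with k₀ = 0.9996 gives E = 441163.589 m, N = 7236135.178 m.

Zone 27N: E 441200 m, N 7236100 m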